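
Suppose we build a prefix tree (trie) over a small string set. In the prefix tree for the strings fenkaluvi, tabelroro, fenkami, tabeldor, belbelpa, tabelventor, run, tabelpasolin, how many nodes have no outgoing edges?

A leaf is a node with no children — equivalently, the end of a word that is not a proper prefix of any other stored word.
Those words: "belbelpa", "fenkaluvi", "fenkami", "run", "tabeldor", "tabelpasolin", "tabelroro", "tabelventor"
Leaf count: 8

8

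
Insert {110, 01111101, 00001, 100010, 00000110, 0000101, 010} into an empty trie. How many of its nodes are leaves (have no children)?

A leaf is a node with no children — equivalently, the end of a word that is not a proper prefix of any other stored word.
Those words: "00000110", "0000101", "010", "01111101", "100010", "110"
Leaf count: 6

6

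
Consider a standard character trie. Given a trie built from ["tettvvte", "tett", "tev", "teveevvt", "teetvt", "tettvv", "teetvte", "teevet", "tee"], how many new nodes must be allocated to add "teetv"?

0

Every character of "teetv" already lies on an existing path (it is a prefix of some stored word).
No new nodes are needed: 0.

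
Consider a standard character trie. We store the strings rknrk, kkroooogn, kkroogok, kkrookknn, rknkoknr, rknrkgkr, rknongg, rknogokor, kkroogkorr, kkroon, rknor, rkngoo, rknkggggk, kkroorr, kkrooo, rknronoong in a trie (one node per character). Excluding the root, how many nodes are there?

Count nodes per top-level branch (shared prefixes stored once):
  'k'-branch (kkroogkorr, kkroogok, kkrookknn, kkroon, kkrooo, kkroooogn, kkroorr): 23 nodes
  'r'-branch (rkngoo, rknkggggk, rknkoknr, rknogokor, rknongg, rknor, rknrk, rknrkgkr, rknronoong): 37 nodes
Sum: 60

60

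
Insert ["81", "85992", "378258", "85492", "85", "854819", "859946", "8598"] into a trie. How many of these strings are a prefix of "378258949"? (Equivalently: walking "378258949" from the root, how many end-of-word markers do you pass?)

1

Traverse "378258949" character by character; count nodes along the way that are marked as word ends.
Prefixes of the query that are stored words: "378258"
Count: 1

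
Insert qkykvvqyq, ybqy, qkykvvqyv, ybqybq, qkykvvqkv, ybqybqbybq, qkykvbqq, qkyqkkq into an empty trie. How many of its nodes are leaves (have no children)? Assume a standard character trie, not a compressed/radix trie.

A leaf is a node with no children — equivalently, the end of a word that is not a proper prefix of any other stored word.
Those words: "qkykvbqq", "qkykvvqkv", "qkykvvqyq", "qkykvvqyv", "qkyqkkq", "ybqybqbybq"
Leaf count: 6

6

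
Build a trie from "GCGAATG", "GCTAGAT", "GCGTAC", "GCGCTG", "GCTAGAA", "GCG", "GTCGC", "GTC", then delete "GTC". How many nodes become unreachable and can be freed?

After clearing the end-marker at "GTC", prune upward until reaching a node still needed by another word.
Every node on "GTC" is still needed (e.g. by "GTCGC"), so nothing is freed.
Nodes removed: 0

0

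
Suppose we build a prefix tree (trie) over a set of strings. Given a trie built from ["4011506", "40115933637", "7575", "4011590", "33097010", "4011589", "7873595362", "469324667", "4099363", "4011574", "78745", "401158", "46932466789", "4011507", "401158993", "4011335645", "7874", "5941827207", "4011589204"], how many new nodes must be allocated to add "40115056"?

Walking "40115056" from the root, the first 6 characters ("401150") follow existing edges; "5" is the first miss.
So 8 − 6 = 2 new nodes.

2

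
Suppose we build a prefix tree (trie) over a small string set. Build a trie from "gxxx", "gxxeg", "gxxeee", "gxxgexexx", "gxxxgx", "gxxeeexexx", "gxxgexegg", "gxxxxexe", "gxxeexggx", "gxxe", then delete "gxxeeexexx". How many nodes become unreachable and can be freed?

4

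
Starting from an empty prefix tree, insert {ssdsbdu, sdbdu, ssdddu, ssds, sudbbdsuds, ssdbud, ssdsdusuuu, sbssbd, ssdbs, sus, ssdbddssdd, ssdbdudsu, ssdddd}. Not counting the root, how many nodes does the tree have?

Count nodes per top-level branch (shared prefixes stored once):
  's'-branch (sbssbd, sdbdu, ssdbddssdd, ssdbdudsu, ssdbs, ssdbud, ssdddd, ssdddu, ssds, ssdsbdu, ssdsdusuuu, sudbbdsuds, sus): 50 nodes
Sum: 50

50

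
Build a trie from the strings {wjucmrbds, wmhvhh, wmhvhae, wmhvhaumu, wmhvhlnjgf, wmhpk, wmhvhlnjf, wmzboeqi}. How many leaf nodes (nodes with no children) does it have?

8

A leaf is a node with no children — equivalently, the end of a word that is not a proper prefix of any other stored word.
Those words: "wjucmrbds", "wmhpk", "wmhvhae", "wmhvhaumu", "wmhvhh", "wmhvhlnjf", "wmhvhlnjgf", "wmzboeqi"
Leaf count: 8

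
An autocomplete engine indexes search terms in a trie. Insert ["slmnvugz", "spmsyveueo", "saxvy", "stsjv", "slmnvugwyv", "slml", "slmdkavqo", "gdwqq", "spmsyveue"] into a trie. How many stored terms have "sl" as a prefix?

4

Traverse to the node for "sl", then collect every word in that subtree.
Words under "sl": slmdkavqo, slml, slmnvugwyv, slmnvugz
Count: 4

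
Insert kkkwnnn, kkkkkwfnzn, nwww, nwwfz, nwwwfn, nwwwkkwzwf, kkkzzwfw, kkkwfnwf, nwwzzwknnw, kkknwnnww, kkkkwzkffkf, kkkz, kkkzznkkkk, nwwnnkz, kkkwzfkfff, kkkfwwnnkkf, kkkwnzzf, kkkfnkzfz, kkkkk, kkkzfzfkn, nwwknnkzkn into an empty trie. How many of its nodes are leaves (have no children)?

18

Leaves are exactly the stored words that no other stored word extends.
Those words: "kkkfnkzfz", "kkkfwwnnkkf", "kkkkkwfnzn", "kkkkwzkffkf", "kkknwnnww", "kkkwfnwf", "kkkwnnn", "kkkwnzzf", "kkkwzfkfff", "kkkzfzfkn", "kkkzznkkkk", "kkkzzwfw", "nwwfz", "nwwknnkzkn", "nwwnnkz", "nwwwfn", "nwwwkkwzwf", "nwwzzwknnw"
Leaf count: 18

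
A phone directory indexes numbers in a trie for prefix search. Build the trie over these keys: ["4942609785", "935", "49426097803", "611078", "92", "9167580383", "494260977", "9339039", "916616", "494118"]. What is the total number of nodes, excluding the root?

Insert word by word; a character creates a node only if that edge doesn't already exist:
  "4942609785" → 10 new (4, 9, 4, 2, 6, 0, 9, 7, 8, 5)
  "935" → 3 new (9, 3, 5)
  "49426097803" → prefix "494260978" already present; 2 new (0, 3)
  "611078" → 6 new (6, 1, 1, 0, 7, 8)
  "92" → prefix "9" already present; 1 new (2)
  "9167580383" → prefix "9" already present; 9 new (1, 6, 7, 5, 8, 0, 3, 8, 3)
  "494260977" → prefix "49426097" already present; 1 new (7)
  "9339039" → prefix "93" already present; 5 new (3, 9, 0, 3, 9)
  "916616" → prefix "916" already present; 3 new (6, 1, 6)
  "494118" → prefix "494" already present; 3 new (1, 1, 8)
Total nodes = 10 + 3 + 2 + 6 + 1 + 9 + 1 + 5 + 3 + 3 = 43

43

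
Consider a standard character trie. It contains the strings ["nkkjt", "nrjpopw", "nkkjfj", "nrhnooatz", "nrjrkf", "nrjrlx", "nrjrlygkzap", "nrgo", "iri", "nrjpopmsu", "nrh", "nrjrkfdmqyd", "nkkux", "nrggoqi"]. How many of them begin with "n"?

13

Walk to "n"; the words in its subtree are exactly those with that prefix.
Words under "n": nkkjfj, nkkjt, nkkux, nrggoqi, nrgo, nrh, nrhnooatz, nrjpopmsu, nrjpopw, nrjrkf, nrjrkfdmqyd, nrjrlx, nrjrlygkzap
Count: 13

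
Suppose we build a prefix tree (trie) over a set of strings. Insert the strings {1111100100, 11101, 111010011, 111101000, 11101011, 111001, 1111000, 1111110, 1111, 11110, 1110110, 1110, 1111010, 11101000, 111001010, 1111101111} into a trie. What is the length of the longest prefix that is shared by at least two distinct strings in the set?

The deepest shared node is where two words last agree before diverging.
"11101000" and "111010011" agree on "1110100" (7 characters) before diverging; nothing deeper is shared.
Longest shared-prefix length: 7

7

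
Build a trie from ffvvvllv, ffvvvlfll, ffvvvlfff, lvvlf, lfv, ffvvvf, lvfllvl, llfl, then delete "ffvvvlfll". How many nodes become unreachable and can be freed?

2

After clearing the end-marker at "ffvvvlfll", prune upward until reaching a node still needed by another word.
The suffix "ll" (2 nodes) is used only by "ffvvvlfll"; the node for "ffvvvlf" still has the child "f", so pruning stops there.
Nodes removed: 2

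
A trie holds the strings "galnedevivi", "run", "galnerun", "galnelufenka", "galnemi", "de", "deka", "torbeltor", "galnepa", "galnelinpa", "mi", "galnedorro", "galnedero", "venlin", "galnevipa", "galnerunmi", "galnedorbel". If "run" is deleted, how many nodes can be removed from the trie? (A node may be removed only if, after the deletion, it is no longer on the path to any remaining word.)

3

A node on "run"'s path can go only if nothing else ends at it or branches off below it.
No other word shares any prefix with "run", so all 3 of its nodes go.
Nodes removed: 3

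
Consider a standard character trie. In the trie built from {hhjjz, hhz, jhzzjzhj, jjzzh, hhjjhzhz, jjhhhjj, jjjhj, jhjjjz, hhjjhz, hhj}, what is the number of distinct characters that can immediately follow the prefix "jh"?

2

Follow the path "jh" to its node, then look at its outgoing edges.
Distinct next characters after "jh": j, z.
That node has 2 child edges.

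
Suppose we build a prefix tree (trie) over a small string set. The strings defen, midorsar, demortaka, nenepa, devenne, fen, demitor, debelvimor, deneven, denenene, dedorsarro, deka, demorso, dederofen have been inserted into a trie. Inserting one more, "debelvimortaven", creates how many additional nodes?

5

The longest prefix of "debelvimortaven" already in the trie is "debelvimor" (length 10).
Each of the 5 remaining characters creates one node.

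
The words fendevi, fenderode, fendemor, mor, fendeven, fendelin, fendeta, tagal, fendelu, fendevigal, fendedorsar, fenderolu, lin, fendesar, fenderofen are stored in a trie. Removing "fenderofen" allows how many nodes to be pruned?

3

A node on "fenderofen"'s path can go only if nothing else ends at it or branches off below it.
The suffix "fen" (3 nodes) is used only by "fenderofen"; the node for "fendero" still has the child "d", so pruning stops there.
Nodes removed: 3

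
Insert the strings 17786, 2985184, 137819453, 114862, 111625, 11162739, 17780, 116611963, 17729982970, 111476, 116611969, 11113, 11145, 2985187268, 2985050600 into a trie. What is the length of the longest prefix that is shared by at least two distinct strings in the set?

Equivalently: take the maximum, over all pairs, of their longest common prefix length.
"116611963" and "116611969" agree on "11661196" (8 characters) before diverging; nothing deeper is shared.
Longest shared-prefix length: 8

8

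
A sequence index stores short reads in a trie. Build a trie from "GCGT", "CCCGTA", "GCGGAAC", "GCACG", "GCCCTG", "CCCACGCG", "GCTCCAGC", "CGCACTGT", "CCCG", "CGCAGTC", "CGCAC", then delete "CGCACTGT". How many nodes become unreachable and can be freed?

3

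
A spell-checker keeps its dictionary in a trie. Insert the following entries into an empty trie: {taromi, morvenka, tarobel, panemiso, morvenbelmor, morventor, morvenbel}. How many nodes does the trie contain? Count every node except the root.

34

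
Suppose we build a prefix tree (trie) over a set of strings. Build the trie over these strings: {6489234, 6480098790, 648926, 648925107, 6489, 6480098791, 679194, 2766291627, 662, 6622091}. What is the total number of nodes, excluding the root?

41

Trace insertions, counting only characters that open a new branch:
  "6489234" → 7 new (6, 4, 8, 9, 2, 3, 4)
  "6480098790" → prefix "648" already present; 7 new (0, 0, 9, 8, 7, 9, 0)
  "648926" → prefix "64892" already present; 1 new (6)
  "648925107" → prefix "64892" already present; 4 new (5, 1, 0, 7)
  "6489" → prefix "6489" already present; 0 new (none)
  "6480098791" → prefix "648009879" already present; 1 new (1)
  "679194" → prefix "6" already present; 5 new (7, 9, 1, 9, 4)
  "2766291627" → 10 new (2, 7, 6, 6, 2, 9, 1, 6, 2, 7)
  "662" → prefix "6" already present; 2 new (6, 2)
  "6622091" → prefix "662" already present; 4 new (2, 0, 9, 1)
Total nodes = 7 + 7 + 1 + 4 + 0 + 1 + 5 + 10 + 2 + 4 = 41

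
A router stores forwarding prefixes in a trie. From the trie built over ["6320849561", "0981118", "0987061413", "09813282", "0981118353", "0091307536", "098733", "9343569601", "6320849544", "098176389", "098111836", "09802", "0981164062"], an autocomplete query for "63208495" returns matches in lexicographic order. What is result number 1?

6320849544

Filter for "63208495…" and sort: "6320849544", "6320849561"
Position 1: 6320849544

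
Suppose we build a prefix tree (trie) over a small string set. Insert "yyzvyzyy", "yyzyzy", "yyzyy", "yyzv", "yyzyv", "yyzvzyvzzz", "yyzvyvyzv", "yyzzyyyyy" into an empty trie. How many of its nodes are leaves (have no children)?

7

A leaf is a node with no children — equivalently, the end of a word that is not a proper prefix of any other stored word.
Those words: "yyzvyvyzv", "yyzvyzyy", "yyzvzyvzzz", "yyzyv", "yyzyy", "yyzyzy", "yyzzyyyyy"
Leaf count: 7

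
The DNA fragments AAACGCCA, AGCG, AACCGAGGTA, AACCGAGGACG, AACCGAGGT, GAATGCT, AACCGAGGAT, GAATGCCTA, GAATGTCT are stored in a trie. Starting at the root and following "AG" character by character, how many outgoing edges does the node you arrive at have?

1

Walk "AG" from the root, arriving at one node.
Distinct next characters after "AG": C.
That node has 1 child edge.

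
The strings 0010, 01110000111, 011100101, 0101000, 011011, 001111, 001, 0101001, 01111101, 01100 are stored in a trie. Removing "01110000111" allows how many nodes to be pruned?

A node on "01110000111"'s path can go only if nothing else ends at it or branches off below it.
The suffix "00111" (5 nodes) is used only by "01110000111"; the node for "011100" still has the child "1", so pruning stops there.
Nodes removed: 5

5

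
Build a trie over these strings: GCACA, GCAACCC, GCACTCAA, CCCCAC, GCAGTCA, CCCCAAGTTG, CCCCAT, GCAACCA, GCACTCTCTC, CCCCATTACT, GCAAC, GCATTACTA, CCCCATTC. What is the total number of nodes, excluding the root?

Count nodes per top-level branch (shared prefixes stored once):
  'C'-branch (CCCCAAGTTG, CCCCAC, CCCCAT, CCCCATTACT, CCCCATTC): 17 nodes
  'G'-branch (GCAAC, GCAACCA, GCAACCC, GCACA, GCACTCAA, GCACTCTCTC, GCAGTCA, GCATTACTA): 28 nodes
Sum: 45

45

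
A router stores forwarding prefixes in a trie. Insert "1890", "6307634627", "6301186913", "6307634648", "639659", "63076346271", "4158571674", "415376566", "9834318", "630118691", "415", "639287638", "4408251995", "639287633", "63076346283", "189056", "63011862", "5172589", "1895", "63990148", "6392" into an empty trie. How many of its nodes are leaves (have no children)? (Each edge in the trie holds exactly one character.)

Leaves are exactly the stored words that no other stored word extends.
Those words: "189056", "1895", "415376566", "4158571674", "4408251995", "5172589", "63011862", "6301186913", "63076346271", "63076346283", "6307634648", "639287633", "639287638", "639659", "63990148", "9834318"
Leaf count: 16

16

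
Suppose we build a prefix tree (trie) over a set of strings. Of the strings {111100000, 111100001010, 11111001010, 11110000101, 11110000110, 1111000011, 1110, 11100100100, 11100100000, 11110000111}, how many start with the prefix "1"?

10

Traverse to the node for "1", then collect every word in that subtree.
Words under "1": 1110, 11100100000, 11100100100, 111100000, 11110000101, 111100001010, 1111000011, 11110000110, 11110000111, 11111001010
Count: 10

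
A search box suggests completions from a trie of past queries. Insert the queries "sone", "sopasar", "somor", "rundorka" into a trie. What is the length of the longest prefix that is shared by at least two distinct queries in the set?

2

Look for the deepest trie node that still has at least two words in its subtree.
e.g. "somor" and "sone" share the prefix "so" of length 2; no pair shares a longer one.
Longest shared-prefix length: 2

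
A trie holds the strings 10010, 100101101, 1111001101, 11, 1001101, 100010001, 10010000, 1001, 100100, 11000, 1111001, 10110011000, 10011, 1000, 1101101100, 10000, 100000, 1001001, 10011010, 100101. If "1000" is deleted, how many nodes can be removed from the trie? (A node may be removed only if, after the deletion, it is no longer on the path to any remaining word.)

Walk "1000" from the leaf back toward the root, removing each node that no remaining word uses.
Every node on "1000" is still needed (e.g. by "100010001"), so nothing is freed.
Nodes removed: 0

0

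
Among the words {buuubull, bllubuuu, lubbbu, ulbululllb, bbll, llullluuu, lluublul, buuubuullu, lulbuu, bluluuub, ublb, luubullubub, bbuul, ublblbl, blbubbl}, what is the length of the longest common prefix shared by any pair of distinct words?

6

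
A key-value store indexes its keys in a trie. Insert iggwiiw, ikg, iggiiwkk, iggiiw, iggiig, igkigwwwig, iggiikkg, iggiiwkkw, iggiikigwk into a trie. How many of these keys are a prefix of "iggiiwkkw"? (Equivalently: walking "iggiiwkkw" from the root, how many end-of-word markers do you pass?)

3

Traverse "iggiiwkkw" character by character; count nodes along the way that are marked as word ends.
Prefixes of the query that are stored words: "iggiiw", "iggiiwkk", "iggiiwkkw"
Count: 3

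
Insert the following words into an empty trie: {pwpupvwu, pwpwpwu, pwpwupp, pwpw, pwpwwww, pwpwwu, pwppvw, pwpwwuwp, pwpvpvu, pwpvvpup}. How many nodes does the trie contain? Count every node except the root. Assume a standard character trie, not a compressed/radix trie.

Insert word by word; a character creates a node only if that edge doesn't already exist:
  "pwpupvwu" → 8 new (p, w, p, u, p, v, w, u)
  "pwpwpwu" → prefix "pwp" already present; 4 new (w, p, w, u)
  "pwpwupp" → prefix "pwpw" already present; 3 new (u, p, p)
  "pwpw" → prefix "pwpw" already present; 0 new (none)
  "pwpwwww" → prefix "pwpw" already present; 3 new (w, w, w)
  "pwpwwu" → prefix "pwpww" already present; 1 new (u)
  "pwppvw" → prefix "pwp" already present; 3 new (p, v, w)
  "pwpwwuwp" → prefix "pwpwwu" already present; 2 new (w, p)
  "pwpvpvu" → prefix "pwp" already present; 4 new (v, p, v, u)
  "pwpvvpup" → prefix "pwpv" already present; 4 new (v, p, u, p)
Total nodes = 8 + 4 + 3 + 0 + 3 + 1 + 3 + 2 + 4 + 4 = 32

32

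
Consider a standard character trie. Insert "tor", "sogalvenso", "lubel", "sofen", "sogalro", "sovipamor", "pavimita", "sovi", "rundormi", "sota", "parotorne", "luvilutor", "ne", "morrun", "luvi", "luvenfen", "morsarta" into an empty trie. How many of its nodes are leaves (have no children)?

Leaves are exactly the stored words that no other stored word extends.
Those words: "lubel", "luvenfen", "luvilutor", "morrun", "morsarta", "ne", "parotorne", "pavimita", "rundormi", "sofen", "sogalro", "sogalvenso", "sota", "sovipamor", "tor"
Leaf count: 15

15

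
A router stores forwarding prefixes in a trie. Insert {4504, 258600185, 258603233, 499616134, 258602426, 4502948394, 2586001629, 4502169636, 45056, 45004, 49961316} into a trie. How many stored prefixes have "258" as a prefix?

Filter for entries beginning with "258":
Matches: "2586001629", "258600185", "258602426", "258603233"
Count: 4

4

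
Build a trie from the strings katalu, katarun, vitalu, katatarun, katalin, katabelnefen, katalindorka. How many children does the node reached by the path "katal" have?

Follow the path "katal" to its node, then look at its outgoing edges.
Distinct next characters after "katal": i, u.
That node has 2 child edges.

2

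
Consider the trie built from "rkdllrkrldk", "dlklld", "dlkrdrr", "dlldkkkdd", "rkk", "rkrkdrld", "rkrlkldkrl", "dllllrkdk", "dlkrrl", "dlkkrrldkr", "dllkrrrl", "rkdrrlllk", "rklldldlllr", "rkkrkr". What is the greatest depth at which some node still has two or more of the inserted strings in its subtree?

4

Look for the deepest trie node that still has at least two words in its subtree.
e.g. "dlkrdrr" and "dlkrrl" share the prefix "dlkr" of length 4; no pair shares a longer one.
Longest shared-prefix length: 4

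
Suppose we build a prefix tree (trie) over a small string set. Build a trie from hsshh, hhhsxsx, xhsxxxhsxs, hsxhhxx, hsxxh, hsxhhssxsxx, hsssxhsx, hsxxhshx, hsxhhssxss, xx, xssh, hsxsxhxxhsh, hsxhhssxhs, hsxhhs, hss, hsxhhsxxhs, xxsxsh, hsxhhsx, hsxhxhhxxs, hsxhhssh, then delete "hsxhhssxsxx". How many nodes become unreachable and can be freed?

Walk "hsxhhssxsxx" from the leaf back toward the root, removing each node that no remaining word uses.
The suffix "xx" (2 nodes) is used only by "hsxhhssxsxx"; the node for "hsxhhssxs" still has the child "s", so pruning stops there.
Nodes removed: 2

2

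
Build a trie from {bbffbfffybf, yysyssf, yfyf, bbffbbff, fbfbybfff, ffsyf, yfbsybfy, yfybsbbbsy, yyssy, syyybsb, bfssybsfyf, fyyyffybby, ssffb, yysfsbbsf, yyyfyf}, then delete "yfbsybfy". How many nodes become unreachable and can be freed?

Walk "yfbsybfy" from the leaf back toward the root, removing each node that no remaining word uses.
The suffix "bsybfy" (6 nodes) is used only by "yfbsybfy"; the node for "yf" still has the child "y", so pruning stops there.
Nodes removed: 6

6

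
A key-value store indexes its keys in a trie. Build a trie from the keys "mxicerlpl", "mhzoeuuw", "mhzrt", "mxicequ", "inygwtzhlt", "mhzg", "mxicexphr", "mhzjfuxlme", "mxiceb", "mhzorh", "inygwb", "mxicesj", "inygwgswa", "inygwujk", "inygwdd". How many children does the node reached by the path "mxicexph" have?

1

Follow the path "mxicexph" to its node, then look at its outgoing edges.
Characters that immediately follow "mxicexph" among the stored strings: {r}.
That node has 1 child edge.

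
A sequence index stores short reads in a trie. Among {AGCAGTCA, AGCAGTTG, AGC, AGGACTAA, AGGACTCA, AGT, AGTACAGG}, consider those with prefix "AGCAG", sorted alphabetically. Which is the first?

Filter for "AGCAG…" and sort: "AGCAGTCA", "AGCAGTTG"
Position 1: AGCAGTCA

AGCAGTCA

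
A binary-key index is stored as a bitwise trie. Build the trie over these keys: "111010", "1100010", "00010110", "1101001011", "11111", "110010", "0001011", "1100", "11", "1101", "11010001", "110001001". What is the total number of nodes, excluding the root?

34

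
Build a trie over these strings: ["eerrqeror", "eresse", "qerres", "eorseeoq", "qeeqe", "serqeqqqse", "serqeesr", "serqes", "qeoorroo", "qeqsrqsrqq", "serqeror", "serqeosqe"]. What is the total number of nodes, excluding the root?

65

Count nodes per top-level branch (shared prefixes stored once):
  'e'-branch (eerrqeror, eorseeoq, eresse): 21 nodes
  'q'-branch (qeeqe, qeoorroo, qeqsrqsrqq, qerres): 23 nodes
  's'-branch (serqeesr, serqeosqe, serqeqqqse, serqeror, serqes): 21 nodes
Sum: 65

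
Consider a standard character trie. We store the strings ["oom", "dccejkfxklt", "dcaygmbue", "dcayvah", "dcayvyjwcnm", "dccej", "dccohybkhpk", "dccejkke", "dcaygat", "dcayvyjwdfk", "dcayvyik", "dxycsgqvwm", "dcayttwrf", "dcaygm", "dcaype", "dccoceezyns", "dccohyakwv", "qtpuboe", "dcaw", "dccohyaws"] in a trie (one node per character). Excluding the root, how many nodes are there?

For each word, the new-node count is its length minus the longest prefix already in the trie:
  "oom" → 3 new (o, o, m)
  "dccejkfxklt" → 11 new (d, c, c, e, j, k, f, x, k, l, t)
  "dcaygmbue" → prefix "dc" already present; 7 new (a, y, g, m, b, u, e)
  "dcayvah" → prefix "dcay" already present; 3 new (v, a, h)
  "dcayvyjwcnm" → prefix "dcayv" already present; 6 new (y, j, w, c, n, m)
  "dccej" → prefix "dccej" already present; 0 new (none)
  "dccohybkhpk" → prefix "dcc" already present; 8 new (o, h, y, b, k, h, p, k)
  "dccejkke" → prefix "dccejk" already present; 2 new (k, e)
  "dcaygat" → prefix "dcayg" already present; 2 new (a, t)
  "dcayvyjwdfk" → prefix "dcayvyjw" already present; 3 new (d, f, k)
  "dcayvyik" → prefix "dcayvy" already present; 2 new (i, k)
  "dxycsgqvwm" → prefix "d" already present; 9 new (x, y, c, s, g, q, v, w, m)
  "dcayttwrf" → prefix "dcay" already present; 5 new (t, t, w, r, f)
  "dcaygm" → prefix "dcaygm" already present; 0 new (none)
  "dcaype" → prefix "dcay" already present; 2 new (p, e)
  "dccoceezyns" → prefix "dcco" already present; 7 new (c, e, e, z, y, n, s)
  "dccohyakwv" → prefix "dccohy" already present; 4 new (a, k, w, v)
  "qtpuboe" → 7 new (q, t, p, u, b, o, e)
  "dcaw" → prefix "dca" already present; 1 new (w)
  "dccohyaws" → prefix "dccohya" already present; 2 new (w, s)
Total nodes = 3 + 11 + 7 + 3 + 6 + 0 + 8 + 2 + 2 + 3 + 2 + 9 + 5 + 0 + 2 + 7 + 4 + 7 + 1 + 2 = 84

84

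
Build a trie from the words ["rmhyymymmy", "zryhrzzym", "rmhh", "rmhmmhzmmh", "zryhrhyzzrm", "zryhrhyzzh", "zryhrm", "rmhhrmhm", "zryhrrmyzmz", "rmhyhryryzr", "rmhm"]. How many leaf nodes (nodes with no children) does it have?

A leaf is a node with no children — equivalently, the end of a word that is not a proper prefix of any other stored word.
Those words: "rmhhrmhm", "rmhmmhzmmh", "rmhyhryryzr", "rmhyymymmy", "zryhrhyzzh", "zryhrhyzzrm", "zryhrm", "zryhrrmyzmz", "zryhrzzym"
Leaf count: 9

9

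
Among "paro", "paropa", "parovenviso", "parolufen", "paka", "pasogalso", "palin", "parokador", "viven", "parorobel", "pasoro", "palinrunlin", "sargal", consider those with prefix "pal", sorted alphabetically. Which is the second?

palinrunlin

DFS of the "pal" subtree visits, in order: "palin", "palinrunlin"
The 2nd is palinrunlin.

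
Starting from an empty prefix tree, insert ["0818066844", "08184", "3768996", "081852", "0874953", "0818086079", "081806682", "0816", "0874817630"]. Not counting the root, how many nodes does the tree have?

38

Trie structure (* marks end of a word):
(root)
├─ 0
│  └─ 8
│     ├─ 1
│     │  ├─ 6 *
│     │  └─ 8
│     │     ├─ 0
│     │     │  ├─ 6
│     │     │  │  └─ 6
│     │     │  │     └─ 8
│     │     │  │        ├─ 2 *
│     │     │  │        └─ 4
│     │     │  │           └─ 4 *
│     │     │  └─ 8
│     │     │     └─ 6
│     │     │        └─ 0
│     │     │           └─ 7
│     │     │              └─ 9 *
│     │     ├─ 4 *
│     │     └─ 5
│     │        └─ 2 *
│     └─ 7
│        └─ 4
│           ├─ 8
│           │  └─ 1
│           │     └─ 7
│           │        └─ 6
│           │           └─ 3
│           │              └─ 0 *
│           └─ 9
│              └─ 5
│                 └─ 3 *
└─ 3
   └─ 7
      └─ 6
         └─ 8
            └─ 9
               └─ 9
                  └─ 6 *
Counting every labelled node above: 38.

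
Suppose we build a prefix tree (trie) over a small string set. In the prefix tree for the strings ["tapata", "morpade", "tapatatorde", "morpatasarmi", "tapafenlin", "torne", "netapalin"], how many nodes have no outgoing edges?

6

A leaf is a node with no children — equivalently, the end of a word that is not a proper prefix of any other stored word.
Those words: "morpade", "morpatasarmi", "netapalin", "tapafenlin", "tapatatorde", "torne"
Leaf count: 6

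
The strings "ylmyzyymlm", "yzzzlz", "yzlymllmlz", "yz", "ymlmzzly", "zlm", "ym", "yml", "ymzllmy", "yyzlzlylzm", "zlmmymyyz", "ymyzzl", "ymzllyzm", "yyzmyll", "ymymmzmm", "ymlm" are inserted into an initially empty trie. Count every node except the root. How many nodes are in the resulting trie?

Trace insertions, counting only characters that open a new branch:
  "ylmyzyymlm" → 10 new (y, l, m, y, z, y, y, m, l, m)
  "yzzzlz" → prefix "y" already present; 5 new (z, z, z, l, z)
  "yzlymllmlz" → prefix "yz" already present; 8 new (l, y, m, l, l, m, l, z)
  "yz" → prefix "yz" already present; 0 new (none)
  "ymlmzzly" → prefix "y" already present; 7 new (m, l, m, z, z, l, y)
  "zlm" → 3 new (z, l, m)
  "ym" → prefix "ym" already present; 0 new (none)
  "yml" → prefix "yml" already present; 0 new (none)
  "ymzllmy" → prefix "ym" already present; 5 new (z, l, l, m, y)
  "yyzlzlylzm" → prefix "y" already present; 9 new (y, z, l, z, l, y, l, z, m)
  "zlmmymyyz" → prefix "zlm" already present; 6 new (m, y, m, y, y, z)
  "ymyzzl" → prefix "ym" already present; 4 new (y, z, z, l)
  "ymzllyzm" → prefix "ymzll" already present; 3 new (y, z, m)
  "yyzmyll" → prefix "yyz" already present; 4 new (m, y, l, l)
  "ymymmzmm" → prefix "ymy" already present; 5 new (m, m, z, m, m)
  "ymlm" → prefix "ymlm" already present; 0 new (none)
Total nodes = 10 + 5 + 8 + 0 + 7 + 3 + 0 + 0 + 5 + 9 + 6 + 4 + 3 + 4 + 5 + 0 = 69

69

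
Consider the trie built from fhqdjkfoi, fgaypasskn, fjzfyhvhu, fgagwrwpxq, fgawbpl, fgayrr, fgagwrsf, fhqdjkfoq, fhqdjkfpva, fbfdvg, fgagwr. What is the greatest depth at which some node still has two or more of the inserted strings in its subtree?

Look for the deepest trie node that still has at least two words in its subtree.
"fhqdjkfoi" and "fhqdjkfoq" agree on "fhqdjkfo" (8 characters) before diverging; nothing deeper is shared.
Longest shared-prefix length: 8

8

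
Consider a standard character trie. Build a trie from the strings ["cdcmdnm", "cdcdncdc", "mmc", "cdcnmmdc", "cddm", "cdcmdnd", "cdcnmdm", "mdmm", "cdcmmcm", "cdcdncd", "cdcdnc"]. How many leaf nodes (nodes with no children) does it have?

9

Leaves are exactly the stored words that no other stored word extends.
Those words: "cdcdncdc", "cdcmdnd", "cdcmdnm", "cdcmmcm", "cdcnmdm", "cdcnmmdc", "cddm", "mdmm", "mmc"
Leaf count: 9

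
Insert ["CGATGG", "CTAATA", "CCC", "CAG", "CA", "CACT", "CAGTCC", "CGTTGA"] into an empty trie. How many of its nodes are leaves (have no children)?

6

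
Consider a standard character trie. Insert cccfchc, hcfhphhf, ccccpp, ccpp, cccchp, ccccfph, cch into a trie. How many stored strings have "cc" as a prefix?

Traverse to the node for "cc", then collect every word in that subtree.
Matches: "ccccfph", "cccchp", "ccccpp", "cccfchc", "cch", "ccpp"
Count: 6

6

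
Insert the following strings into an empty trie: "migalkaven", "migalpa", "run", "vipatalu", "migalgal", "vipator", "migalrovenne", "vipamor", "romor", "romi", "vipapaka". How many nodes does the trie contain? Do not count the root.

47

For each word, the new-node count is its length minus the longest prefix already in the trie:
  "migalkaven" → 10 new (m, i, g, a, l, k, a, v, e, n)
  "migalpa" → prefix "migal" already present; 2 new (p, a)
  "run" → 3 new (r, u, n)
  "vipatalu" → 8 new (v, i, p, a, t, a, l, u)
  "migalgal" → prefix "migal" already present; 3 new (g, a, l)
  "vipator" → prefix "vipat" already present; 2 new (o, r)
  "migalrovenne" → prefix "migal" already present; 7 new (r, o, v, e, n, n, e)
  "vipamor" → prefix "vipa" already present; 3 new (m, o, r)
  "romor" → prefix "r" already present; 4 new (o, m, o, r)
  "romi" → prefix "rom" already present; 1 new (i)
  "vipapaka" → prefix "vipa" already present; 4 new (p, a, k, a)
Total nodes = 10 + 2 + 3 + 8 + 3 + 2 + 7 + 3 + 4 + 1 + 4 = 47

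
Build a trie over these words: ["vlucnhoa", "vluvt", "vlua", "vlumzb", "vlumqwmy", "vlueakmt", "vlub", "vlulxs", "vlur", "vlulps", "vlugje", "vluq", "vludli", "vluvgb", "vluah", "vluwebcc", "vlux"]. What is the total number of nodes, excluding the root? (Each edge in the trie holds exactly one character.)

For each word, the new-node count is its length minus the longest prefix already in the trie:
  "vlucnhoa" → 8 new (v, l, u, c, n, h, o, a)
  "vluvt" → prefix "vlu" already present; 2 new (v, t)
  "vlua" → prefix "vlu" already present; 1 new (a)
  "vlumzb" → prefix "vlu" already present; 3 new (m, z, b)
  "vlumqwmy" → prefix "vlum" already present; 4 new (q, w, m, y)
  "vlueakmt" → prefix "vlu" already present; 5 new (e, a, k, m, t)
  "vlub" → prefix "vlu" already present; 1 new (b)
  "vlulxs" → prefix "vlu" already present; 3 new (l, x, s)
  "vlur" → prefix "vlu" already present; 1 new (r)
  "vlulps" → prefix "vlul" already present; 2 new (p, s)
  "vlugje" → prefix "vlu" already present; 3 new (g, j, e)
  "vluq" → prefix "vlu" already present; 1 new (q)
  "vludli" → prefix "vlu" already present; 3 new (d, l, i)
  "vluvgb" → prefix "vluv" already present; 2 new (g, b)
  "vluah" → prefix "vlua" already present; 1 new (h)
  "vluwebcc" → prefix "vlu" already present; 5 new (w, e, b, c, c)
  "vlux" → prefix "vlu" already present; 1 new (x)
Total nodes = 8 + 2 + 1 + 3 + 4 + 5 + 1 + 3 + 1 + 2 + 3 + 1 + 3 + 2 + 1 + 5 + 1 = 46

46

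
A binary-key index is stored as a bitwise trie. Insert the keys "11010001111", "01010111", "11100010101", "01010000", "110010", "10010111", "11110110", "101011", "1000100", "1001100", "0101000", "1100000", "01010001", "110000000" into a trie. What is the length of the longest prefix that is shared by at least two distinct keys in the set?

Equivalently: take the maximum, over all pairs, of their longest common prefix length.
e.g. "0101000" and "01010000" share the prefix "0101000" of length 7; no pair shares a longer one.
Longest shared-prefix length: 7

7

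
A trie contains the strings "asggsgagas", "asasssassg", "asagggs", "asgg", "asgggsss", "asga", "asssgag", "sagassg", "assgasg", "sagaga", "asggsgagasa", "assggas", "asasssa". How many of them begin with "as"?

Traverse to the node for "as", then collect every word in that subtree.
Matches: "asagggs", "asasssa", "asasssassg", "asga", "asgg", "asgggsss", "asggsgagas", "asggsgagasa", "assgasg", "assggas", "asssgag"
Count: 11

11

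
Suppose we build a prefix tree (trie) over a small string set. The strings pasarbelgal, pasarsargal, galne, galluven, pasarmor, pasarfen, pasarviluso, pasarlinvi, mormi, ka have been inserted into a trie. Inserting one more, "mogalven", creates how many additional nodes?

The longest prefix of "mogalven" already in the trie is "mo" (length 2).
New nodes needed: |"mogalven"| − 2 = 8 − 2 = 6.

6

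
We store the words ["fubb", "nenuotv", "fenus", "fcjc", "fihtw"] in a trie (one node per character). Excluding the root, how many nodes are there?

For each word, the new-node count is its length minus the longest prefix already in the trie:
  "fubb" → 4 new (f, u, b, b)
  "nenuotv" → 7 new (n, e, n, u, o, t, v)
  "fenus" → prefix "f" already present; 4 new (e, n, u, s)
  "fcjc" → prefix "f" already present; 3 new (c, j, c)
  "fihtw" → prefix "f" already present; 4 new (i, h, t, w)
Total nodes = 4 + 7 + 4 + 3 + 4 = 22

22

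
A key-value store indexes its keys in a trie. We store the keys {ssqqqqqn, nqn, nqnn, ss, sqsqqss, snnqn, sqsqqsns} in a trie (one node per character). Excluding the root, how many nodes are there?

For each word, the new-node count is its length minus the longest prefix already in the trie:
  "ssqqqqqn" → 8 new (s, s, q, q, q, q, q, n)
  "nqn" → 3 new (n, q, n)
  "nqnn" → prefix "nqn" already present; 1 new (n)
  "ss" → prefix "ss" already present; 0 new (none)
  "sqsqqss" → prefix "s" already present; 6 new (q, s, q, q, s, s)
  "snnqn" → prefix "s" already present; 4 new (n, n, q, n)
  "sqsqqsns" → prefix "sqsqqs" already present; 2 new (n, s)
Total nodes = 8 + 3 + 1 + 0 + 6 + 4 + 2 = 24

24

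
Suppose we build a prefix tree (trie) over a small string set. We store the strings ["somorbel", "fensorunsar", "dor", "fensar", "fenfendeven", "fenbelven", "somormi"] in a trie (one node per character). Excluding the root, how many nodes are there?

For each word, the new-node count is its length minus the longest prefix already in the trie:
  "somorbel" → 8 new (s, o, m, o, r, b, e, l)
  "fensorunsar" → 11 new (f, e, n, s, o, r, u, n, s, a, r)
  "dor" → 3 new (d, o, r)
  "fensar" → prefix "fens" already present; 2 new (a, r)
  "fenfendeven" → prefix "fen" already present; 8 new (f, e, n, d, e, v, e, n)
  "fenbelven" → prefix "fen" already present; 6 new (b, e, l, v, e, n)
  "somormi" → prefix "somor" already present; 2 new (m, i)
Total nodes = 8 + 11 + 3 + 2 + 8 + 6 + 2 = 40

40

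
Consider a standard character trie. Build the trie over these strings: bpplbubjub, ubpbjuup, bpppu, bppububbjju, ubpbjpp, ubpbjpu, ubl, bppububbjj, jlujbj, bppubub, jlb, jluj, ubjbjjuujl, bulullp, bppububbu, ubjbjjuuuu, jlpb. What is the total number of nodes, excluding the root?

58

Insert word by word; a character creates a node only if that edge doesn't already exist:
  "bpplbubjub" → 10 new (b, p, p, l, b, u, b, j, u, b)
  "ubpbjuup" → 8 new (u, b, p, b, j, u, u, p)
  "bpppu" → prefix "bpp" already present; 2 new (p, u)
  "bppububbjju" → prefix "bpp" already present; 8 new (u, b, u, b, b, j, j, u)
  "ubpbjpp" → prefix "ubpbj" already present; 2 new (p, p)
  "ubpbjpu" → prefix "ubpbjp" already present; 1 new (u)
  "ubl" → prefix "ub" already present; 1 new (l)
  "bppububbjj" → prefix "bppububbjj" already present; 0 new (none)
  "jlujbj" → 6 new (j, l, u, j, b, j)
  "bppubub" → prefix "bppubub" already present; 0 new (none)
  "jlb" → prefix "jl" already present; 1 new (b)
  "jluj" → prefix "jluj" already present; 0 new (none)
  "ubjbjjuujl" → prefix "ub" already present; 8 new (j, b, j, j, u, u, j, l)
  "bulullp" → prefix "b" already present; 6 new (u, l, u, l, l, p)
  "bppububbu" → prefix "bppububb" already present; 1 new (u)
  "ubjbjjuuuu" → prefix "ubjbjjuu" already present; 2 new (u, u)
  "jlpb" → prefix "jl" already present; 2 new (p, b)
Total nodes = 10 + 8 + 2 + 8 + 2 + 1 + 1 + 0 + 6 + 0 + 1 + 0 + 8 + 6 + 1 + 2 + 2 = 58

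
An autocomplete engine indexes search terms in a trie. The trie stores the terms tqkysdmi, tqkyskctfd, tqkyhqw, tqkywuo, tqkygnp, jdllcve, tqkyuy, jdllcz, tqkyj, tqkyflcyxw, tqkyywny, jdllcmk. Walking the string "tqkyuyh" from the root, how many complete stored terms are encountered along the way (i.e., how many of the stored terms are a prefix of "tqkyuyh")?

Check each prefix of "tqkyuyh" against the stored set — each match is an end-marker on the path.
Prefixes of the query that are stored words: "tqkyuy"
Count: 1

1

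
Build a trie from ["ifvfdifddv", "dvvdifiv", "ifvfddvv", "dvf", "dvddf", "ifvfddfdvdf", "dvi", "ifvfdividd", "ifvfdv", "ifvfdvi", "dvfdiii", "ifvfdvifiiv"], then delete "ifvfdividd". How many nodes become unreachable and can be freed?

A node on "ifvfdividd"'s path can go only if nothing else ends at it or branches off below it.
The suffix "vidd" (4 nodes) is used only by "ifvfdividd"; the node for "ifvfdi" still has the child "f", so pruning stops there.
Nodes removed: 4

4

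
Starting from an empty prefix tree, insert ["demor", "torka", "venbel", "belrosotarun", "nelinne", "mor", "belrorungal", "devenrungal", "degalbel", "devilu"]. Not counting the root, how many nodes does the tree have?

62

Insert word by word; a character creates a node only if that edge doesn't already exist:
  "demor" → 5 new (d, e, m, o, r)
  "torka" → 5 new (t, o, r, k, a)
  "venbel" → 6 new (v, e, n, b, e, l)
  "belrosotarun" → 12 new (b, e, l, r, o, s, o, t, a, r, u, n)
  "nelinne" → 7 new (n, e, l, i, n, n, e)
  "mor" → 3 new (m, o, r)
  "belrorungal" → prefix "belro" already present; 6 new (r, u, n, g, a, l)
  "devenrungal" → prefix "de" already present; 9 new (v, e, n, r, u, n, g, a, l)
  "degalbel" → prefix "de" already present; 6 new (g, a, l, b, e, l)
  "devilu" → prefix "dev" already present; 3 new (i, l, u)
Total nodes = 5 + 5 + 6 + 12 + 7 + 3 + 6 + 9 + 6 + 3 = 62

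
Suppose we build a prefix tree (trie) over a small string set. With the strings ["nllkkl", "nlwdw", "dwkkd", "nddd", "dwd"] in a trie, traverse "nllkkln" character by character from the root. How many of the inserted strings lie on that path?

Traverse "nllkkln" character by character; count nodes along the way that are marked as word ends.
Prefixes of the query that are stored words: "nllkkl"
Count: 1

1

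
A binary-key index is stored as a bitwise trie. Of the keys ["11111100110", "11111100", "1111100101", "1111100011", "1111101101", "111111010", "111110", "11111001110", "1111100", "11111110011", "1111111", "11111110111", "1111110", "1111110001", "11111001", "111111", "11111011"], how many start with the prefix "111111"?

9

Walk to "111111"; the words in its subtree are exactly those with that prefix.
Matches: "111111", "1111110", "11111100", "1111110001", "11111100110", "111111010", "1111111", "11111110011", "11111110111"
Count: 9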